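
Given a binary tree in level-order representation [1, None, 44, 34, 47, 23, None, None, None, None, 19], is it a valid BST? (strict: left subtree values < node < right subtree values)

Level-order array: [1, None, 44, 34, 47, 23, None, None, None, None, 19]
Validate using subtree bounds (lo, hi): at each node, require lo < value < hi,
then recurse left with hi=value and right with lo=value.
Preorder trace (stopping at first violation):
  at node 1 with bounds (-inf, +inf): OK
  at node 44 with bounds (1, +inf): OK
  at node 34 with bounds (1, 44): OK
  at node 23 with bounds (1, 34): OK
  at node 19 with bounds (23, 34): VIOLATION
Node 19 violates its bound: not (23 < 19 < 34).
Result: Not a valid BST


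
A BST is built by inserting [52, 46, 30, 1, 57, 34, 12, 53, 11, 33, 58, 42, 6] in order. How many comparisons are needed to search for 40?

Search path for 40: 52 -> 46 -> 30 -> 34 -> 42
Found: False
Comparisons: 5


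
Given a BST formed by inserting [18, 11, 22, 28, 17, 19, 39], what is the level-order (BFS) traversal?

Tree insertion order: [18, 11, 22, 28, 17, 19, 39]
Tree (level-order array): [18, 11, 22, None, 17, 19, 28, None, None, None, None, None, 39]
BFS from the root, enqueuing left then right child of each popped node:
  queue [18] -> pop 18, enqueue [11, 22], visited so far: [18]
  queue [11, 22] -> pop 11, enqueue [17], visited so far: [18, 11]
  queue [22, 17] -> pop 22, enqueue [19, 28], visited so far: [18, 11, 22]
  queue [17, 19, 28] -> pop 17, enqueue [none], visited so far: [18, 11, 22, 17]
  queue [19, 28] -> pop 19, enqueue [none], visited so far: [18, 11, 22, 17, 19]
  queue [28] -> pop 28, enqueue [39], visited so far: [18, 11, 22, 17, 19, 28]
  queue [39] -> pop 39, enqueue [none], visited so far: [18, 11, 22, 17, 19, 28, 39]
Result: [18, 11, 22, 17, 19, 28, 39]


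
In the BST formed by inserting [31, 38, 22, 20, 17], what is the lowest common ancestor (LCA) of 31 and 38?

Tree insertion order: [31, 38, 22, 20, 17]
Tree (level-order array): [31, 22, 38, 20, None, None, None, 17]
In a BST, the LCA of p=31, q=38 is the first node v on the
root-to-leaf path with p <= v <= q (go left if both < v, right if both > v).
Walk from root:
  at 31: 31 <= 31 <= 38, this is the LCA
LCA = 31


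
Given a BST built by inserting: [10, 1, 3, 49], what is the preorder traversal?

Tree insertion order: [10, 1, 3, 49]
Tree (level-order array): [10, 1, 49, None, 3]
Preorder traversal: [10, 1, 3, 49]


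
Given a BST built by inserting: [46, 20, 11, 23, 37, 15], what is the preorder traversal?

Tree insertion order: [46, 20, 11, 23, 37, 15]
Tree (level-order array): [46, 20, None, 11, 23, None, 15, None, 37]
Preorder traversal: [46, 20, 11, 15, 23, 37]


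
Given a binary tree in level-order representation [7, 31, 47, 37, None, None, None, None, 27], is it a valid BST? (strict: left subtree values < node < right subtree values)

Level-order array: [7, 31, 47, 37, None, None, None, None, 27]
Validate using subtree bounds (lo, hi): at each node, require lo < value < hi,
then recurse left with hi=value and right with lo=value.
Preorder trace (stopping at first violation):
  at node 7 with bounds (-inf, +inf): OK
  at node 31 with bounds (-inf, 7): VIOLATION
Node 31 violates its bound: not (-inf < 31 < 7).
Result: Not a valid BST


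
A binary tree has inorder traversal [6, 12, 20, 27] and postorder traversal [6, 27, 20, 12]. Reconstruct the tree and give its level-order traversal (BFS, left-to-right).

Inorder:   [6, 12, 20, 27]
Postorder: [6, 27, 20, 12]
Algorithm: postorder visits root last, so walk postorder right-to-left;
each value is the root of the current inorder slice — split it at that
value, recurse on the right subtree first, then the left.
Recursive splits:
  root=12; inorder splits into left=[6], right=[20, 27]
  root=20; inorder splits into left=[], right=[27]
  root=27; inorder splits into left=[], right=[]
  root=6; inorder splits into left=[], right=[]
Reconstructed level-order: [12, 6, 20, 27]


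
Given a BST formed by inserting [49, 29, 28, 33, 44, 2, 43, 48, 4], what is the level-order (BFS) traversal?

Tree insertion order: [49, 29, 28, 33, 44, 2, 43, 48, 4]
Tree (level-order array): [49, 29, None, 28, 33, 2, None, None, 44, None, 4, 43, 48]
BFS from the root, enqueuing left then right child of each popped node:
  queue [49] -> pop 49, enqueue [29], visited so far: [49]
  queue [29] -> pop 29, enqueue [28, 33], visited so far: [49, 29]
  queue [28, 33] -> pop 28, enqueue [2], visited so far: [49, 29, 28]
  queue [33, 2] -> pop 33, enqueue [44], visited so far: [49, 29, 28, 33]
  queue [2, 44] -> pop 2, enqueue [4], visited so far: [49, 29, 28, 33, 2]
  queue [44, 4] -> pop 44, enqueue [43, 48], visited so far: [49, 29, 28, 33, 2, 44]
  queue [4, 43, 48] -> pop 4, enqueue [none], visited so far: [49, 29, 28, 33, 2, 44, 4]
  queue [43, 48] -> pop 43, enqueue [none], visited so far: [49, 29, 28, 33, 2, 44, 4, 43]
  queue [48] -> pop 48, enqueue [none], visited so far: [49, 29, 28, 33, 2, 44, 4, 43, 48]
Result: [49, 29, 28, 33, 2, 44, 4, 43, 48]


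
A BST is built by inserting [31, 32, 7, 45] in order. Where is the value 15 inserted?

Starting tree (level order): [31, 7, 32, None, None, None, 45]
Insertion path: 31 -> 7
Result: insert 15 as right child of 7
Final tree (level order): [31, 7, 32, None, 15, None, 45]


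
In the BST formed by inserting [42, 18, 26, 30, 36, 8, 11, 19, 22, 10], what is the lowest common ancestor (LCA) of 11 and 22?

Tree insertion order: [42, 18, 26, 30, 36, 8, 11, 19, 22, 10]
Tree (level-order array): [42, 18, None, 8, 26, None, 11, 19, 30, 10, None, None, 22, None, 36]
In a BST, the LCA of p=11, q=22 is the first node v on the
root-to-leaf path with p <= v <= q (go left if both < v, right if both > v).
Walk from root:
  at 42: both 11 and 22 < 42, go left
  at 18: 11 <= 18 <= 22, this is the LCA
LCA = 18


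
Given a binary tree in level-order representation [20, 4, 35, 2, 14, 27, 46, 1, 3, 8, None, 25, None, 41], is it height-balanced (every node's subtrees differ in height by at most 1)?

Tree (level-order array): [20, 4, 35, 2, 14, 27, 46, 1, 3, 8, None, 25, None, 41]
Definition: a tree is height-balanced if, at every node, |h(left) - h(right)| <= 1 (empty subtree has height -1).
Bottom-up per-node check:
  node 1: h_left=-1, h_right=-1, diff=0 [OK], height=0
  node 3: h_left=-1, h_right=-1, diff=0 [OK], height=0
  node 2: h_left=0, h_right=0, diff=0 [OK], height=1
  node 8: h_left=-1, h_right=-1, diff=0 [OK], height=0
  node 14: h_left=0, h_right=-1, diff=1 [OK], height=1
  node 4: h_left=1, h_right=1, diff=0 [OK], height=2
  node 25: h_left=-1, h_right=-1, diff=0 [OK], height=0
  node 27: h_left=0, h_right=-1, diff=1 [OK], height=1
  node 41: h_left=-1, h_right=-1, diff=0 [OK], height=0
  node 46: h_left=0, h_right=-1, diff=1 [OK], height=1
  node 35: h_left=1, h_right=1, diff=0 [OK], height=2
  node 20: h_left=2, h_right=2, diff=0 [OK], height=3
All nodes satisfy the balance condition.
Result: Balanced


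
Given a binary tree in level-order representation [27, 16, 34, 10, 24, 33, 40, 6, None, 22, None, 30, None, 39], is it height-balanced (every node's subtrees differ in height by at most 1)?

Tree (level-order array): [27, 16, 34, 10, 24, 33, 40, 6, None, 22, None, 30, None, 39]
Definition: a tree is height-balanced if, at every node, |h(left) - h(right)| <= 1 (empty subtree has height -1).
Bottom-up per-node check:
  node 6: h_left=-1, h_right=-1, diff=0 [OK], height=0
  node 10: h_left=0, h_right=-1, diff=1 [OK], height=1
  node 22: h_left=-1, h_right=-1, diff=0 [OK], height=0
  node 24: h_left=0, h_right=-1, diff=1 [OK], height=1
  node 16: h_left=1, h_right=1, diff=0 [OK], height=2
  node 30: h_left=-1, h_right=-1, diff=0 [OK], height=0
  node 33: h_left=0, h_right=-1, diff=1 [OK], height=1
  node 39: h_left=-1, h_right=-1, diff=0 [OK], height=0
  node 40: h_left=0, h_right=-1, diff=1 [OK], height=1
  node 34: h_left=1, h_right=1, diff=0 [OK], height=2
  node 27: h_left=2, h_right=2, diff=0 [OK], height=3
All nodes satisfy the balance condition.
Result: Balanced


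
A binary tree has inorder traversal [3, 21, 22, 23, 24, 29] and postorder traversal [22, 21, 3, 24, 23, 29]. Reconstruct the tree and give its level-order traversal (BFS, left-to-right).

Inorder:   [3, 21, 22, 23, 24, 29]
Postorder: [22, 21, 3, 24, 23, 29]
Algorithm: postorder visits root last, so walk postorder right-to-left;
each value is the root of the current inorder slice — split it at that
value, recurse on the right subtree first, then the left.
Recursive splits:
  root=29; inorder splits into left=[3, 21, 22, 23, 24], right=[]
  root=23; inorder splits into left=[3, 21, 22], right=[24]
  root=24; inorder splits into left=[], right=[]
  root=3; inorder splits into left=[], right=[21, 22]
  root=21; inorder splits into left=[], right=[22]
  root=22; inorder splits into left=[], right=[]
Reconstructed level-order: [29, 23, 3, 24, 21, 22]


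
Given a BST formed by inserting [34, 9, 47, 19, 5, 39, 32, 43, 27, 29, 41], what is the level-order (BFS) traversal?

Tree insertion order: [34, 9, 47, 19, 5, 39, 32, 43, 27, 29, 41]
Tree (level-order array): [34, 9, 47, 5, 19, 39, None, None, None, None, 32, None, 43, 27, None, 41, None, None, 29]
BFS from the root, enqueuing left then right child of each popped node:
  queue [34] -> pop 34, enqueue [9, 47], visited so far: [34]
  queue [9, 47] -> pop 9, enqueue [5, 19], visited so far: [34, 9]
  queue [47, 5, 19] -> pop 47, enqueue [39], visited so far: [34, 9, 47]
  queue [5, 19, 39] -> pop 5, enqueue [none], visited so far: [34, 9, 47, 5]
  queue [19, 39] -> pop 19, enqueue [32], visited so far: [34, 9, 47, 5, 19]
  queue [39, 32] -> pop 39, enqueue [43], visited so far: [34, 9, 47, 5, 19, 39]
  queue [32, 43] -> pop 32, enqueue [27], visited so far: [34, 9, 47, 5, 19, 39, 32]
  queue [43, 27] -> pop 43, enqueue [41], visited so far: [34, 9, 47, 5, 19, 39, 32, 43]
  queue [27, 41] -> pop 27, enqueue [29], visited so far: [34, 9, 47, 5, 19, 39, 32, 43, 27]
  queue [41, 29] -> pop 41, enqueue [none], visited so far: [34, 9, 47, 5, 19, 39, 32, 43, 27, 41]
  queue [29] -> pop 29, enqueue [none], visited so far: [34, 9, 47, 5, 19, 39, 32, 43, 27, 41, 29]
Result: [34, 9, 47, 5, 19, 39, 32, 43, 27, 41, 29]


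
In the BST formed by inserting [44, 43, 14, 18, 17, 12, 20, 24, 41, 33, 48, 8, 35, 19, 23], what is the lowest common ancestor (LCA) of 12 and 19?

Tree insertion order: [44, 43, 14, 18, 17, 12, 20, 24, 41, 33, 48, 8, 35, 19, 23]
Tree (level-order array): [44, 43, 48, 14, None, None, None, 12, 18, 8, None, 17, 20, None, None, None, None, 19, 24, None, None, 23, 41, None, None, 33, None, None, 35]
In a BST, the LCA of p=12, q=19 is the first node v on the
root-to-leaf path with p <= v <= q (go left if both < v, right if both > v).
Walk from root:
  at 44: both 12 and 19 < 44, go left
  at 43: both 12 and 19 < 43, go left
  at 14: 12 <= 14 <= 19, this is the LCA
LCA = 14


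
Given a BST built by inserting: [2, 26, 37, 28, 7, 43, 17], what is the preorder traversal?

Tree insertion order: [2, 26, 37, 28, 7, 43, 17]
Tree (level-order array): [2, None, 26, 7, 37, None, 17, 28, 43]
Preorder traversal: [2, 26, 7, 17, 37, 28, 43]


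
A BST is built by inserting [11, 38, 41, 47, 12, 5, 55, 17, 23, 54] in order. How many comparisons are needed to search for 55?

Search path for 55: 11 -> 38 -> 41 -> 47 -> 55
Found: True
Comparisons: 5


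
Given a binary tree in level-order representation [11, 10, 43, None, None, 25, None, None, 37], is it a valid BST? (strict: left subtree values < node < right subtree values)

Level-order array: [11, 10, 43, None, None, 25, None, None, 37]
Validate using subtree bounds (lo, hi): at each node, require lo < value < hi,
then recurse left with hi=value and right with lo=value.
Preorder trace (stopping at first violation):
  at node 11 with bounds (-inf, +inf): OK
  at node 10 with bounds (-inf, 11): OK
  at node 43 with bounds (11, +inf): OK
  at node 25 with bounds (11, 43): OK
  at node 37 with bounds (25, 43): OK
No violation found at any node.
Result: Valid BST


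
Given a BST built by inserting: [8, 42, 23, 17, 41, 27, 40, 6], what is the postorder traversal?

Tree insertion order: [8, 42, 23, 17, 41, 27, 40, 6]
Tree (level-order array): [8, 6, 42, None, None, 23, None, 17, 41, None, None, 27, None, None, 40]
Postorder traversal: [6, 17, 40, 27, 41, 23, 42, 8]


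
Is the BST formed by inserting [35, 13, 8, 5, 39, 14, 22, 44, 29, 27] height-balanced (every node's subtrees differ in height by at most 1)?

Tree (level-order array): [35, 13, 39, 8, 14, None, 44, 5, None, None, 22, None, None, None, None, None, 29, 27]
Definition: a tree is height-balanced if, at every node, |h(left) - h(right)| <= 1 (empty subtree has height -1).
Bottom-up per-node check:
  node 5: h_left=-1, h_right=-1, diff=0 [OK], height=0
  node 8: h_left=0, h_right=-1, diff=1 [OK], height=1
  node 27: h_left=-1, h_right=-1, diff=0 [OK], height=0
  node 29: h_left=0, h_right=-1, diff=1 [OK], height=1
  node 22: h_left=-1, h_right=1, diff=2 [FAIL (|-1-1|=2 > 1)], height=2
  node 14: h_left=-1, h_right=2, diff=3 [FAIL (|-1-2|=3 > 1)], height=3
  node 13: h_left=1, h_right=3, diff=2 [FAIL (|1-3|=2 > 1)], height=4
  node 44: h_left=-1, h_right=-1, diff=0 [OK], height=0
  node 39: h_left=-1, h_right=0, diff=1 [OK], height=1
  node 35: h_left=4, h_right=1, diff=3 [FAIL (|4-1|=3 > 1)], height=5
Node 22 violates the condition: |-1 - 1| = 2 > 1.
Result: Not balanced


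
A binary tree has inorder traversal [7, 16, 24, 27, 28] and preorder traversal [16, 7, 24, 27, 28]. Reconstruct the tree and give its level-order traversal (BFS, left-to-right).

Inorder:  [7, 16, 24, 27, 28]
Preorder: [16, 7, 24, 27, 28]
Algorithm: preorder visits root first, so consume preorder in order;
for each root, split the current inorder slice at that value into
left-subtree inorder and right-subtree inorder, then recurse.
Recursive splits:
  root=16; inorder splits into left=[7], right=[24, 27, 28]
  root=7; inorder splits into left=[], right=[]
  root=24; inorder splits into left=[], right=[27, 28]
  root=27; inorder splits into left=[], right=[28]
  root=28; inorder splits into left=[], right=[]
Reconstructed level-order: [16, 7, 24, 27, 28]


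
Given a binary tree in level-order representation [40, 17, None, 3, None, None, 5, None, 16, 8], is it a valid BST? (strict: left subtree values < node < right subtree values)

Level-order array: [40, 17, None, 3, None, None, 5, None, 16, 8]
Validate using subtree bounds (lo, hi): at each node, require lo < value < hi,
then recurse left with hi=value and right with lo=value.
Preorder trace (stopping at first violation):
  at node 40 with bounds (-inf, +inf): OK
  at node 17 with bounds (-inf, 40): OK
  at node 3 with bounds (-inf, 17): OK
  at node 5 with bounds (3, 17): OK
  at node 16 with bounds (5, 17): OK
  at node 8 with bounds (5, 16): OK
No violation found at any node.
Result: Valid BST


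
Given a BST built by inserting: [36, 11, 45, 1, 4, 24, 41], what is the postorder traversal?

Tree insertion order: [36, 11, 45, 1, 4, 24, 41]
Tree (level-order array): [36, 11, 45, 1, 24, 41, None, None, 4]
Postorder traversal: [4, 1, 24, 11, 41, 45, 36]


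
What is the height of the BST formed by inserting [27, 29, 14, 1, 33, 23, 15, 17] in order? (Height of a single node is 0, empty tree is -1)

Insertion order: [27, 29, 14, 1, 33, 23, 15, 17]
Tree (level-order array): [27, 14, 29, 1, 23, None, 33, None, None, 15, None, None, None, None, 17]
Compute height bottom-up (empty subtree = -1):
  height(1) = 1 + max(-1, -1) = 0
  height(17) = 1 + max(-1, -1) = 0
  height(15) = 1 + max(-1, 0) = 1
  height(23) = 1 + max(1, -1) = 2
  height(14) = 1 + max(0, 2) = 3
  height(33) = 1 + max(-1, -1) = 0
  height(29) = 1 + max(-1, 0) = 1
  height(27) = 1 + max(3, 1) = 4
Height = 4


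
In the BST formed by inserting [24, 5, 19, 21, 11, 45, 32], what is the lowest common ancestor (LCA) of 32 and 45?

Tree insertion order: [24, 5, 19, 21, 11, 45, 32]
Tree (level-order array): [24, 5, 45, None, 19, 32, None, 11, 21]
In a BST, the LCA of p=32, q=45 is the first node v on the
root-to-leaf path with p <= v <= q (go left if both < v, right if both > v).
Walk from root:
  at 24: both 32 and 45 > 24, go right
  at 45: 32 <= 45 <= 45, this is the LCA
LCA = 45


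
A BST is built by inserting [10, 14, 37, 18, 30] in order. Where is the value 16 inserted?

Starting tree (level order): [10, None, 14, None, 37, 18, None, None, 30]
Insertion path: 10 -> 14 -> 37 -> 18
Result: insert 16 as left child of 18
Final tree (level order): [10, None, 14, None, 37, 18, None, 16, 30]


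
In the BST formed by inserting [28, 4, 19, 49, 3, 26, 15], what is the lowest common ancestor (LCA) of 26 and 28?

Tree insertion order: [28, 4, 19, 49, 3, 26, 15]
Tree (level-order array): [28, 4, 49, 3, 19, None, None, None, None, 15, 26]
In a BST, the LCA of p=26, q=28 is the first node v on the
root-to-leaf path with p <= v <= q (go left if both < v, right if both > v).
Walk from root:
  at 28: 26 <= 28 <= 28, this is the LCA
LCA = 28


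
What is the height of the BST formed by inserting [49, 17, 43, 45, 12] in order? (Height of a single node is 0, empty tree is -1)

Insertion order: [49, 17, 43, 45, 12]
Tree (level-order array): [49, 17, None, 12, 43, None, None, None, 45]
Compute height bottom-up (empty subtree = -1):
  height(12) = 1 + max(-1, -1) = 0
  height(45) = 1 + max(-1, -1) = 0
  height(43) = 1 + max(-1, 0) = 1
  height(17) = 1 + max(0, 1) = 2
  height(49) = 1 + max(2, -1) = 3
Height = 3


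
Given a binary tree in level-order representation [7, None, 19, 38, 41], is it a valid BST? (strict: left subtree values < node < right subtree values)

Level-order array: [7, None, 19, 38, 41]
Validate using subtree bounds (lo, hi): at each node, require lo < value < hi,
then recurse left with hi=value and right with lo=value.
Preorder trace (stopping at first violation):
  at node 7 with bounds (-inf, +inf): OK
  at node 19 with bounds (7, +inf): OK
  at node 38 with bounds (7, 19): VIOLATION
Node 38 violates its bound: not (7 < 38 < 19).
Result: Not a valid BST


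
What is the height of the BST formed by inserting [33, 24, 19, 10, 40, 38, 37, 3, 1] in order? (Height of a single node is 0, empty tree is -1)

Insertion order: [33, 24, 19, 10, 40, 38, 37, 3, 1]
Tree (level-order array): [33, 24, 40, 19, None, 38, None, 10, None, 37, None, 3, None, None, None, 1]
Compute height bottom-up (empty subtree = -1):
  height(1) = 1 + max(-1, -1) = 0
  height(3) = 1 + max(0, -1) = 1
  height(10) = 1 + max(1, -1) = 2
  height(19) = 1 + max(2, -1) = 3
  height(24) = 1 + max(3, -1) = 4
  height(37) = 1 + max(-1, -1) = 0
  height(38) = 1 + max(0, -1) = 1
  height(40) = 1 + max(1, -1) = 2
  height(33) = 1 + max(4, 2) = 5
Height = 5


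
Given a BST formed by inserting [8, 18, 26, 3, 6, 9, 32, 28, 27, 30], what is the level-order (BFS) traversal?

Tree insertion order: [8, 18, 26, 3, 6, 9, 32, 28, 27, 30]
Tree (level-order array): [8, 3, 18, None, 6, 9, 26, None, None, None, None, None, 32, 28, None, 27, 30]
BFS from the root, enqueuing left then right child of each popped node:
  queue [8] -> pop 8, enqueue [3, 18], visited so far: [8]
  queue [3, 18] -> pop 3, enqueue [6], visited so far: [8, 3]
  queue [18, 6] -> pop 18, enqueue [9, 26], visited so far: [8, 3, 18]
  queue [6, 9, 26] -> pop 6, enqueue [none], visited so far: [8, 3, 18, 6]
  queue [9, 26] -> pop 9, enqueue [none], visited so far: [8, 3, 18, 6, 9]
  queue [26] -> pop 26, enqueue [32], visited so far: [8, 3, 18, 6, 9, 26]
  queue [32] -> pop 32, enqueue [28], visited so far: [8, 3, 18, 6, 9, 26, 32]
  queue [28] -> pop 28, enqueue [27, 30], visited so far: [8, 3, 18, 6, 9, 26, 32, 28]
  queue [27, 30] -> pop 27, enqueue [none], visited so far: [8, 3, 18, 6, 9, 26, 32, 28, 27]
  queue [30] -> pop 30, enqueue [none], visited so far: [8, 3, 18, 6, 9, 26, 32, 28, 27, 30]
Result: [8, 3, 18, 6, 9, 26, 32, 28, 27, 30]


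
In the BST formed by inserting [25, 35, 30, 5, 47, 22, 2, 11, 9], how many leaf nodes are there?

Tree built from: [25, 35, 30, 5, 47, 22, 2, 11, 9]
Tree (level-order array): [25, 5, 35, 2, 22, 30, 47, None, None, 11, None, None, None, None, None, 9]
Rule: A leaf has 0 children.
Per-node child counts:
  node 25: 2 child(ren)
  node 5: 2 child(ren)
  node 2: 0 child(ren)
  node 22: 1 child(ren)
  node 11: 1 child(ren)
  node 9: 0 child(ren)
  node 35: 2 child(ren)
  node 30: 0 child(ren)
  node 47: 0 child(ren)
Matching nodes: [2, 9, 30, 47]
Count of leaf nodes: 4


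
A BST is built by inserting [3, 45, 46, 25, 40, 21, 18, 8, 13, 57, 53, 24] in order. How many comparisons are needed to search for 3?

Search path for 3: 3
Found: True
Comparisons: 1


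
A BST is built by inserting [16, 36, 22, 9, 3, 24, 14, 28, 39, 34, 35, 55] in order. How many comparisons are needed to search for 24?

Search path for 24: 16 -> 36 -> 22 -> 24
Found: True
Comparisons: 4


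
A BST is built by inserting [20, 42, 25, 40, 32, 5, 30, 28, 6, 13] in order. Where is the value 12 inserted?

Starting tree (level order): [20, 5, 42, None, 6, 25, None, None, 13, None, 40, None, None, 32, None, 30, None, 28]
Insertion path: 20 -> 5 -> 6 -> 13
Result: insert 12 as left child of 13
Final tree (level order): [20, 5, 42, None, 6, 25, None, None, 13, None, 40, 12, None, 32, None, None, None, 30, None, 28]


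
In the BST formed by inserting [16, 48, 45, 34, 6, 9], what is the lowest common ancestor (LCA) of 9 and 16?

Tree insertion order: [16, 48, 45, 34, 6, 9]
Tree (level-order array): [16, 6, 48, None, 9, 45, None, None, None, 34]
In a BST, the LCA of p=9, q=16 is the first node v on the
root-to-leaf path with p <= v <= q (go left if both < v, right if both > v).
Walk from root:
  at 16: 9 <= 16 <= 16, this is the LCA
LCA = 16


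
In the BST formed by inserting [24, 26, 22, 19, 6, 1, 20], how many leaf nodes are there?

Tree built from: [24, 26, 22, 19, 6, 1, 20]
Tree (level-order array): [24, 22, 26, 19, None, None, None, 6, 20, 1]
Rule: A leaf has 0 children.
Per-node child counts:
  node 24: 2 child(ren)
  node 22: 1 child(ren)
  node 19: 2 child(ren)
  node 6: 1 child(ren)
  node 1: 0 child(ren)
  node 20: 0 child(ren)
  node 26: 0 child(ren)
Matching nodes: [1, 20, 26]
Count of leaf nodes: 3


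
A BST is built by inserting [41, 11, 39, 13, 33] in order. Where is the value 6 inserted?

Starting tree (level order): [41, 11, None, None, 39, 13, None, None, 33]
Insertion path: 41 -> 11
Result: insert 6 as left child of 11
Final tree (level order): [41, 11, None, 6, 39, None, None, 13, None, None, 33]


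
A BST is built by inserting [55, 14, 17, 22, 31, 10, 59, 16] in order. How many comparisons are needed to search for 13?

Search path for 13: 55 -> 14 -> 10
Found: False
Comparisons: 3


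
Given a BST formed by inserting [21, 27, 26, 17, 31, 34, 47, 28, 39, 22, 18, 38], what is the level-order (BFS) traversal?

Tree insertion order: [21, 27, 26, 17, 31, 34, 47, 28, 39, 22, 18, 38]
Tree (level-order array): [21, 17, 27, None, 18, 26, 31, None, None, 22, None, 28, 34, None, None, None, None, None, 47, 39, None, 38]
BFS from the root, enqueuing left then right child of each popped node:
  queue [21] -> pop 21, enqueue [17, 27], visited so far: [21]
  queue [17, 27] -> pop 17, enqueue [18], visited so far: [21, 17]
  queue [27, 18] -> pop 27, enqueue [26, 31], visited so far: [21, 17, 27]
  queue [18, 26, 31] -> pop 18, enqueue [none], visited so far: [21, 17, 27, 18]
  queue [26, 31] -> pop 26, enqueue [22], visited so far: [21, 17, 27, 18, 26]
  queue [31, 22] -> pop 31, enqueue [28, 34], visited so far: [21, 17, 27, 18, 26, 31]
  queue [22, 28, 34] -> pop 22, enqueue [none], visited so far: [21, 17, 27, 18, 26, 31, 22]
  queue [28, 34] -> pop 28, enqueue [none], visited so far: [21, 17, 27, 18, 26, 31, 22, 28]
  queue [34] -> pop 34, enqueue [47], visited so far: [21, 17, 27, 18, 26, 31, 22, 28, 34]
  queue [47] -> pop 47, enqueue [39], visited so far: [21, 17, 27, 18, 26, 31, 22, 28, 34, 47]
  queue [39] -> pop 39, enqueue [38], visited so far: [21, 17, 27, 18, 26, 31, 22, 28, 34, 47, 39]
  queue [38] -> pop 38, enqueue [none], visited so far: [21, 17, 27, 18, 26, 31, 22, 28, 34, 47, 39, 38]
Result: [21, 17, 27, 18, 26, 31, 22, 28, 34, 47, 39, 38]


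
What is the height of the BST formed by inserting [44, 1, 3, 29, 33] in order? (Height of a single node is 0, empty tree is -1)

Insertion order: [44, 1, 3, 29, 33]
Tree (level-order array): [44, 1, None, None, 3, None, 29, None, 33]
Compute height bottom-up (empty subtree = -1):
  height(33) = 1 + max(-1, -1) = 0
  height(29) = 1 + max(-1, 0) = 1
  height(3) = 1 + max(-1, 1) = 2
  height(1) = 1 + max(-1, 2) = 3
  height(44) = 1 + max(3, -1) = 4
Height = 4


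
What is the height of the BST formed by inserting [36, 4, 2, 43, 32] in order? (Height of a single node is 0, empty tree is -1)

Insertion order: [36, 4, 2, 43, 32]
Tree (level-order array): [36, 4, 43, 2, 32]
Compute height bottom-up (empty subtree = -1):
  height(2) = 1 + max(-1, -1) = 0
  height(32) = 1 + max(-1, -1) = 0
  height(4) = 1 + max(0, 0) = 1
  height(43) = 1 + max(-1, -1) = 0
  height(36) = 1 + max(1, 0) = 2
Height = 2


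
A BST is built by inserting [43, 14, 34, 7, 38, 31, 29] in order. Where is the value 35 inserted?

Starting tree (level order): [43, 14, None, 7, 34, None, None, 31, 38, 29]
Insertion path: 43 -> 14 -> 34 -> 38
Result: insert 35 as left child of 38
Final tree (level order): [43, 14, None, 7, 34, None, None, 31, 38, 29, None, 35]


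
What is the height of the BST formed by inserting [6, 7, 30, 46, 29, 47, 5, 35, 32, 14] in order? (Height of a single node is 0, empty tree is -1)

Insertion order: [6, 7, 30, 46, 29, 47, 5, 35, 32, 14]
Tree (level-order array): [6, 5, 7, None, None, None, 30, 29, 46, 14, None, 35, 47, None, None, 32]
Compute height bottom-up (empty subtree = -1):
  height(5) = 1 + max(-1, -1) = 0
  height(14) = 1 + max(-1, -1) = 0
  height(29) = 1 + max(0, -1) = 1
  height(32) = 1 + max(-1, -1) = 0
  height(35) = 1 + max(0, -1) = 1
  height(47) = 1 + max(-1, -1) = 0
  height(46) = 1 + max(1, 0) = 2
  height(30) = 1 + max(1, 2) = 3
  height(7) = 1 + max(-1, 3) = 4
  height(6) = 1 + max(0, 4) = 5
Height = 5


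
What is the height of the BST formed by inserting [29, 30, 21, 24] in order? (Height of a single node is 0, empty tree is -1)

Insertion order: [29, 30, 21, 24]
Tree (level-order array): [29, 21, 30, None, 24]
Compute height bottom-up (empty subtree = -1):
  height(24) = 1 + max(-1, -1) = 0
  height(21) = 1 + max(-1, 0) = 1
  height(30) = 1 + max(-1, -1) = 0
  height(29) = 1 + max(1, 0) = 2
Height = 2


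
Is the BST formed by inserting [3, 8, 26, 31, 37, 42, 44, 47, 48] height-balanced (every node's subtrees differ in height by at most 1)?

Tree (level-order array): [3, None, 8, None, 26, None, 31, None, 37, None, 42, None, 44, None, 47, None, 48]
Definition: a tree is height-balanced if, at every node, |h(left) - h(right)| <= 1 (empty subtree has height -1).
Bottom-up per-node check:
  node 48: h_left=-1, h_right=-1, diff=0 [OK], height=0
  node 47: h_left=-1, h_right=0, diff=1 [OK], height=1
  node 44: h_left=-1, h_right=1, diff=2 [FAIL (|-1-1|=2 > 1)], height=2
  node 42: h_left=-1, h_right=2, diff=3 [FAIL (|-1-2|=3 > 1)], height=3
  node 37: h_left=-1, h_right=3, diff=4 [FAIL (|-1-3|=4 > 1)], height=4
  node 31: h_left=-1, h_right=4, diff=5 [FAIL (|-1-4|=5 > 1)], height=5
  node 26: h_left=-1, h_right=5, diff=6 [FAIL (|-1-5|=6 > 1)], height=6
  node 8: h_left=-1, h_right=6, diff=7 [FAIL (|-1-6|=7 > 1)], height=7
  node 3: h_left=-1, h_right=7, diff=8 [FAIL (|-1-7|=8 > 1)], height=8
Node 44 violates the condition: |-1 - 1| = 2 > 1.
Result: Not balanced


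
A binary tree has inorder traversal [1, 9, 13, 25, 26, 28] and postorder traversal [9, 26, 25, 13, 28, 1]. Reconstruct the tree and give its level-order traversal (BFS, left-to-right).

Inorder:   [1, 9, 13, 25, 26, 28]
Postorder: [9, 26, 25, 13, 28, 1]
Algorithm: postorder visits root last, so walk postorder right-to-left;
each value is the root of the current inorder slice — split it at that
value, recurse on the right subtree first, then the left.
Recursive splits:
  root=1; inorder splits into left=[], right=[9, 13, 25, 26, 28]
  root=28; inorder splits into left=[9, 13, 25, 26], right=[]
  root=13; inorder splits into left=[9], right=[25, 26]
  root=25; inorder splits into left=[], right=[26]
  root=26; inorder splits into left=[], right=[]
  root=9; inorder splits into left=[], right=[]
Reconstructed level-order: [1, 28, 13, 9, 25, 26]


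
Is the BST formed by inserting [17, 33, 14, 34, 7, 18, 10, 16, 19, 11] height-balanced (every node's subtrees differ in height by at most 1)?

Tree (level-order array): [17, 14, 33, 7, 16, 18, 34, None, 10, None, None, None, 19, None, None, None, 11]
Definition: a tree is height-balanced if, at every node, |h(left) - h(right)| <= 1 (empty subtree has height -1).
Bottom-up per-node check:
  node 11: h_left=-1, h_right=-1, diff=0 [OK], height=0
  node 10: h_left=-1, h_right=0, diff=1 [OK], height=1
  node 7: h_left=-1, h_right=1, diff=2 [FAIL (|-1-1|=2 > 1)], height=2
  node 16: h_left=-1, h_right=-1, diff=0 [OK], height=0
  node 14: h_left=2, h_right=0, diff=2 [FAIL (|2-0|=2 > 1)], height=3
  node 19: h_left=-1, h_right=-1, diff=0 [OK], height=0
  node 18: h_left=-1, h_right=0, diff=1 [OK], height=1
  node 34: h_left=-1, h_right=-1, diff=0 [OK], height=0
  node 33: h_left=1, h_right=0, diff=1 [OK], height=2
  node 17: h_left=3, h_right=2, diff=1 [OK], height=4
Node 7 violates the condition: |-1 - 1| = 2 > 1.
Result: Not balanced


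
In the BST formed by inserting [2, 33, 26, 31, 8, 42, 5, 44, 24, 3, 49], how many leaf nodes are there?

Tree built from: [2, 33, 26, 31, 8, 42, 5, 44, 24, 3, 49]
Tree (level-order array): [2, None, 33, 26, 42, 8, 31, None, 44, 5, 24, None, None, None, 49, 3]
Rule: A leaf has 0 children.
Per-node child counts:
  node 2: 1 child(ren)
  node 33: 2 child(ren)
  node 26: 2 child(ren)
  node 8: 2 child(ren)
  node 5: 1 child(ren)
  node 3: 0 child(ren)
  node 24: 0 child(ren)
  node 31: 0 child(ren)
  node 42: 1 child(ren)
  node 44: 1 child(ren)
  node 49: 0 child(ren)
Matching nodes: [3, 24, 31, 49]
Count of leaf nodes: 4


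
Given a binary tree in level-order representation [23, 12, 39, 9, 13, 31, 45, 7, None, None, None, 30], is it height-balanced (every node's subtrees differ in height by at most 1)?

Tree (level-order array): [23, 12, 39, 9, 13, 31, 45, 7, None, None, None, 30]
Definition: a tree is height-balanced if, at every node, |h(left) - h(right)| <= 1 (empty subtree has height -1).
Bottom-up per-node check:
  node 7: h_left=-1, h_right=-1, diff=0 [OK], height=0
  node 9: h_left=0, h_right=-1, diff=1 [OK], height=1
  node 13: h_left=-1, h_right=-1, diff=0 [OK], height=0
  node 12: h_left=1, h_right=0, diff=1 [OK], height=2
  node 30: h_left=-1, h_right=-1, diff=0 [OK], height=0
  node 31: h_left=0, h_right=-1, diff=1 [OK], height=1
  node 45: h_left=-1, h_right=-1, diff=0 [OK], height=0
  node 39: h_left=1, h_right=0, diff=1 [OK], height=2
  node 23: h_left=2, h_right=2, diff=0 [OK], height=3
All nodes satisfy the balance condition.
Result: Balanced


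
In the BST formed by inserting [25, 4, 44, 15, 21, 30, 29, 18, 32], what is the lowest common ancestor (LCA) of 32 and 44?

Tree insertion order: [25, 4, 44, 15, 21, 30, 29, 18, 32]
Tree (level-order array): [25, 4, 44, None, 15, 30, None, None, 21, 29, 32, 18]
In a BST, the LCA of p=32, q=44 is the first node v on the
root-to-leaf path with p <= v <= q (go left if both < v, right if both > v).
Walk from root:
  at 25: both 32 and 44 > 25, go right
  at 44: 32 <= 44 <= 44, this is the LCA
LCA = 44


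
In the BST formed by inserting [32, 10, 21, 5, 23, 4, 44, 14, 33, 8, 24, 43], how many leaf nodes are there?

Tree built from: [32, 10, 21, 5, 23, 4, 44, 14, 33, 8, 24, 43]
Tree (level-order array): [32, 10, 44, 5, 21, 33, None, 4, 8, 14, 23, None, 43, None, None, None, None, None, None, None, 24]
Rule: A leaf has 0 children.
Per-node child counts:
  node 32: 2 child(ren)
  node 10: 2 child(ren)
  node 5: 2 child(ren)
  node 4: 0 child(ren)
  node 8: 0 child(ren)
  node 21: 2 child(ren)
  node 14: 0 child(ren)
  node 23: 1 child(ren)
  node 24: 0 child(ren)
  node 44: 1 child(ren)
  node 33: 1 child(ren)
  node 43: 0 child(ren)
Matching nodes: [4, 8, 14, 24, 43]
Count of leaf nodes: 5


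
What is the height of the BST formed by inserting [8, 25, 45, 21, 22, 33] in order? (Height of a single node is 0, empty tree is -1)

Insertion order: [8, 25, 45, 21, 22, 33]
Tree (level-order array): [8, None, 25, 21, 45, None, 22, 33]
Compute height bottom-up (empty subtree = -1):
  height(22) = 1 + max(-1, -1) = 0
  height(21) = 1 + max(-1, 0) = 1
  height(33) = 1 + max(-1, -1) = 0
  height(45) = 1 + max(0, -1) = 1
  height(25) = 1 + max(1, 1) = 2
  height(8) = 1 + max(-1, 2) = 3
Height = 3


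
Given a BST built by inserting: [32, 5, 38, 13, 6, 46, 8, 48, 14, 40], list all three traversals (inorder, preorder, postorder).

Tree insertion order: [32, 5, 38, 13, 6, 46, 8, 48, 14, 40]
Tree (level-order array): [32, 5, 38, None, 13, None, 46, 6, 14, 40, 48, None, 8]
Inorder (L, root, R): [5, 6, 8, 13, 14, 32, 38, 40, 46, 48]
Preorder (root, L, R): [32, 5, 13, 6, 8, 14, 38, 46, 40, 48]
Postorder (L, R, root): [8, 6, 14, 13, 5, 40, 48, 46, 38, 32]


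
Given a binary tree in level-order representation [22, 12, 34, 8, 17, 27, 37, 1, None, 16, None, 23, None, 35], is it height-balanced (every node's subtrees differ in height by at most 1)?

Tree (level-order array): [22, 12, 34, 8, 17, 27, 37, 1, None, 16, None, 23, None, 35]
Definition: a tree is height-balanced if, at every node, |h(left) - h(right)| <= 1 (empty subtree has height -1).
Bottom-up per-node check:
  node 1: h_left=-1, h_right=-1, diff=0 [OK], height=0
  node 8: h_left=0, h_right=-1, diff=1 [OK], height=1
  node 16: h_left=-1, h_right=-1, diff=0 [OK], height=0
  node 17: h_left=0, h_right=-1, diff=1 [OK], height=1
  node 12: h_left=1, h_right=1, diff=0 [OK], height=2
  node 23: h_left=-1, h_right=-1, diff=0 [OK], height=0
  node 27: h_left=0, h_right=-1, diff=1 [OK], height=1
  node 35: h_left=-1, h_right=-1, diff=0 [OK], height=0
  node 37: h_left=0, h_right=-1, diff=1 [OK], height=1
  node 34: h_left=1, h_right=1, diff=0 [OK], height=2
  node 22: h_left=2, h_right=2, diff=0 [OK], height=3
All nodes satisfy the balance condition.
Result: Balanced


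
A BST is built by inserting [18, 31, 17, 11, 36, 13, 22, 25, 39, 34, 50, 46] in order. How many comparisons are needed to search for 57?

Search path for 57: 18 -> 31 -> 36 -> 39 -> 50
Found: False
Comparisons: 5


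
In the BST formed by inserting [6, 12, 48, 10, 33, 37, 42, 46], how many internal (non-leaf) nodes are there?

Tree built from: [6, 12, 48, 10, 33, 37, 42, 46]
Tree (level-order array): [6, None, 12, 10, 48, None, None, 33, None, None, 37, None, 42, None, 46]
Rule: An internal node has at least one child.
Per-node child counts:
  node 6: 1 child(ren)
  node 12: 2 child(ren)
  node 10: 0 child(ren)
  node 48: 1 child(ren)
  node 33: 1 child(ren)
  node 37: 1 child(ren)
  node 42: 1 child(ren)
  node 46: 0 child(ren)
Matching nodes: [6, 12, 48, 33, 37, 42]
Count of internal (non-leaf) nodes: 6


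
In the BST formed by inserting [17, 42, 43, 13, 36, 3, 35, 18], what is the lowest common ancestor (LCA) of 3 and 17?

Tree insertion order: [17, 42, 43, 13, 36, 3, 35, 18]
Tree (level-order array): [17, 13, 42, 3, None, 36, 43, None, None, 35, None, None, None, 18]
In a BST, the LCA of p=3, q=17 is the first node v on the
root-to-leaf path with p <= v <= q (go left if both < v, right if both > v).
Walk from root:
  at 17: 3 <= 17 <= 17, this is the LCA
LCA = 17


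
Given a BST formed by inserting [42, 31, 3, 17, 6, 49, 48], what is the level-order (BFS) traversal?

Tree insertion order: [42, 31, 3, 17, 6, 49, 48]
Tree (level-order array): [42, 31, 49, 3, None, 48, None, None, 17, None, None, 6]
BFS from the root, enqueuing left then right child of each popped node:
  queue [42] -> pop 42, enqueue [31, 49], visited so far: [42]
  queue [31, 49] -> pop 31, enqueue [3], visited so far: [42, 31]
  queue [49, 3] -> pop 49, enqueue [48], visited so far: [42, 31, 49]
  queue [3, 48] -> pop 3, enqueue [17], visited so far: [42, 31, 49, 3]
  queue [48, 17] -> pop 48, enqueue [none], visited so far: [42, 31, 49, 3, 48]
  queue [17] -> pop 17, enqueue [6], visited so far: [42, 31, 49, 3, 48, 17]
  queue [6] -> pop 6, enqueue [none], visited so far: [42, 31, 49, 3, 48, 17, 6]
Result: [42, 31, 49, 3, 48, 17, 6]


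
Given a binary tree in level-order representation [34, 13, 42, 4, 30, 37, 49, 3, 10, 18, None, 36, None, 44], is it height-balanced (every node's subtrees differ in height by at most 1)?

Tree (level-order array): [34, 13, 42, 4, 30, 37, 49, 3, 10, 18, None, 36, None, 44]
Definition: a tree is height-balanced if, at every node, |h(left) - h(right)| <= 1 (empty subtree has height -1).
Bottom-up per-node check:
  node 3: h_left=-1, h_right=-1, diff=0 [OK], height=0
  node 10: h_left=-1, h_right=-1, diff=0 [OK], height=0
  node 4: h_left=0, h_right=0, diff=0 [OK], height=1
  node 18: h_left=-1, h_right=-1, diff=0 [OK], height=0
  node 30: h_left=0, h_right=-1, diff=1 [OK], height=1
  node 13: h_left=1, h_right=1, diff=0 [OK], height=2
  node 36: h_left=-1, h_right=-1, diff=0 [OK], height=0
  node 37: h_left=0, h_right=-1, diff=1 [OK], height=1
  node 44: h_left=-1, h_right=-1, diff=0 [OK], height=0
  node 49: h_left=0, h_right=-1, diff=1 [OK], height=1
  node 42: h_left=1, h_right=1, diff=0 [OK], height=2
  node 34: h_left=2, h_right=2, diff=0 [OK], height=3
All nodes satisfy the balance condition.
Result: Balanced


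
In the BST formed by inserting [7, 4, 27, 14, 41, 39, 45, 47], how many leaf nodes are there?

Tree built from: [7, 4, 27, 14, 41, 39, 45, 47]
Tree (level-order array): [7, 4, 27, None, None, 14, 41, None, None, 39, 45, None, None, None, 47]
Rule: A leaf has 0 children.
Per-node child counts:
  node 7: 2 child(ren)
  node 4: 0 child(ren)
  node 27: 2 child(ren)
  node 14: 0 child(ren)
  node 41: 2 child(ren)
  node 39: 0 child(ren)
  node 45: 1 child(ren)
  node 47: 0 child(ren)
Matching nodes: [4, 14, 39, 47]
Count of leaf nodes: 4


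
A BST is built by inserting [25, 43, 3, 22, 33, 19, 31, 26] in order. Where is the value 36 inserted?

Starting tree (level order): [25, 3, 43, None, 22, 33, None, 19, None, 31, None, None, None, 26]
Insertion path: 25 -> 43 -> 33
Result: insert 36 as right child of 33
Final tree (level order): [25, 3, 43, None, 22, 33, None, 19, None, 31, 36, None, None, 26]


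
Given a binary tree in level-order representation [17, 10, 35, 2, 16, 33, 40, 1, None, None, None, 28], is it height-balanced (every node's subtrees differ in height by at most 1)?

Tree (level-order array): [17, 10, 35, 2, 16, 33, 40, 1, None, None, None, 28]
Definition: a tree is height-balanced if, at every node, |h(left) - h(right)| <= 1 (empty subtree has height -1).
Bottom-up per-node check:
  node 1: h_left=-1, h_right=-1, diff=0 [OK], height=0
  node 2: h_left=0, h_right=-1, diff=1 [OK], height=1
  node 16: h_left=-1, h_right=-1, diff=0 [OK], height=0
  node 10: h_left=1, h_right=0, diff=1 [OK], height=2
  node 28: h_left=-1, h_right=-1, diff=0 [OK], height=0
  node 33: h_left=0, h_right=-1, diff=1 [OK], height=1
  node 40: h_left=-1, h_right=-1, diff=0 [OK], height=0
  node 35: h_left=1, h_right=0, diff=1 [OK], height=2
  node 17: h_left=2, h_right=2, diff=0 [OK], height=3
All nodes satisfy the balance condition.
Result: Balanced


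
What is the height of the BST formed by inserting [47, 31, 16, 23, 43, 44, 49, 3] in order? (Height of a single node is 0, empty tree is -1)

Insertion order: [47, 31, 16, 23, 43, 44, 49, 3]
Tree (level-order array): [47, 31, 49, 16, 43, None, None, 3, 23, None, 44]
Compute height bottom-up (empty subtree = -1):
  height(3) = 1 + max(-1, -1) = 0
  height(23) = 1 + max(-1, -1) = 0
  height(16) = 1 + max(0, 0) = 1
  height(44) = 1 + max(-1, -1) = 0
  height(43) = 1 + max(-1, 0) = 1
  height(31) = 1 + max(1, 1) = 2
  height(49) = 1 + max(-1, -1) = 0
  height(47) = 1 + max(2, 0) = 3
Height = 3
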